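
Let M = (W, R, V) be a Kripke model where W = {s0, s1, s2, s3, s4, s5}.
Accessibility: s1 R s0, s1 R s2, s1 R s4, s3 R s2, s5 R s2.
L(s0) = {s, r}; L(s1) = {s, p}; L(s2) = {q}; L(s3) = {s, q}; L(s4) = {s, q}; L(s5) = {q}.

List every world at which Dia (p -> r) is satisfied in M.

s1, s3, s5

Let φ = Dia (p -> r). Evaluate φ at each world:
  s0 (successors ∅): φ is false.
  s1 (successors {s0, s2, s4}): φ is true.
  s2 (successors ∅): φ is false.
  s3 (successors {s2}): φ is true.
  s4 (successors ∅): φ is false.
  s5 (successors {s2}): φ is true.
For instance, at s5:
  At s5: Dia (p -> r) requires p -> r at some successor in {s2}.
    p -> r holds at s2, so Dia (p -> r) is true at s5.
Satisfying worlds: {s1, s3, s5}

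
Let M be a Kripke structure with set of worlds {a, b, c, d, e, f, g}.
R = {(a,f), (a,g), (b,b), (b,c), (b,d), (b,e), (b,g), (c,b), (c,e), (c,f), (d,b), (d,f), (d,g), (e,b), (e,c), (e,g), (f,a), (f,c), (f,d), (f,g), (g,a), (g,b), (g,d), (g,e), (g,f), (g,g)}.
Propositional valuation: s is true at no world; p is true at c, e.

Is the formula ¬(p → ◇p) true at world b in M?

At b: p → ◇p is true, so ¬(p → ◇p) is false.
  At b: p is false, ◇p is true, so p → ◇p is true.
    At b: ◇p requires p at some successor in {b, c, d, e, g}.
      p holds at c, so ◇p is true at b.

No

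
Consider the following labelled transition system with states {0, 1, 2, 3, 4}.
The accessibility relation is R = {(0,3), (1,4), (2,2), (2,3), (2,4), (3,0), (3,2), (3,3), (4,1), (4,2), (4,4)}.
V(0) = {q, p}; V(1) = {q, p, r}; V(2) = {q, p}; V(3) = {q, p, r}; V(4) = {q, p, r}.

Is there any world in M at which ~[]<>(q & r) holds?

Let φ = ~[]<>(q & r). Evaluate φ at each world:
  0 (successors {3}): φ is false.
  1 (successors {4}): φ is false.
  2 (successors {2, 3, 4}): φ is false.
  3 (successors {0, 2, 3}): φ is false.
  4 (successors {1, 2, 4}): φ is false.
For instance, at 2:
  At 2: []<>(q & r) is true, so ~[]<>(q & r) is false.
    At 2: []<>(q & r) requires <>(q & r) at every successor {2, 3, 4}.
      At 2: <>(q & r) is true.
      At 3: <>(q & r) is true.
      At 4: <>(q & r) is true.
    So []<>(q & r) is true at 2.

No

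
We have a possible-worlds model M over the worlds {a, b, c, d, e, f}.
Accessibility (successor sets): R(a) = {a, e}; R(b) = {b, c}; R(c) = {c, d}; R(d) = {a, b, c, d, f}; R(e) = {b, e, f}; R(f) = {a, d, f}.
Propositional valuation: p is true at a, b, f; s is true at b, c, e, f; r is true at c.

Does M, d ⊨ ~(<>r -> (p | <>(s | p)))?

No

At d: <>r -> (p | <>(s | p)) is true, so ~(<>r -> (p | <>(s | p))) is false.
  At d: <>r is true, p | <>(s | p) is true, so <>r -> (p | <>(s | p)) is true.
    At d: <>r requires r at some successor in {a, b, c, d, f}.
      r holds at c, so <>r is true at d.
    At d: p is false, <>(s | p) is true, so p | <>(s | p) is true.
      At d: <>(s | p) requires s | p at some successor in {a, b, c, d, f}.
        s | p holds at a, so <>(s | p) is true at d.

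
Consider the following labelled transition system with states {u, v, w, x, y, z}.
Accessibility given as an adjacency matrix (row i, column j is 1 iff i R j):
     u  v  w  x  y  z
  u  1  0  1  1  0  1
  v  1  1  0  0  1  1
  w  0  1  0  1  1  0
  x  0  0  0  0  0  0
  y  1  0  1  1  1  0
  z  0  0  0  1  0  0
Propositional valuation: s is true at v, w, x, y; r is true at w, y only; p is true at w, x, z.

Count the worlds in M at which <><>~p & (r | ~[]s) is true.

4

Let φ = <><>~p & (r | ~[]s). Evaluate φ at each world:
  u (successors {u, w, x, z}): φ is true.
  v (successors {u, v, y, z}): φ is true.
  w (successors {v, x, y}): φ is true.
  x (successors ∅): φ is false.
  y (successors {u, w, x, y}): φ is true.
  z (successors {x}): φ is false.
For instance, at z:
  At z: <><>~p is false, r | ~[]s is false, so <><>~p & (r | ~[]s) is false.
    At z: <><>~p requires <>~p at some successor in {x}.
      At x: <>~p is false.
    So <><>~p is false at z.
    At z: r is false, ~[]s is false, so r | ~[]s is false.
      At z: []s is true, so ~[]s is false.
Satisfying worlds: {u, v, w, y}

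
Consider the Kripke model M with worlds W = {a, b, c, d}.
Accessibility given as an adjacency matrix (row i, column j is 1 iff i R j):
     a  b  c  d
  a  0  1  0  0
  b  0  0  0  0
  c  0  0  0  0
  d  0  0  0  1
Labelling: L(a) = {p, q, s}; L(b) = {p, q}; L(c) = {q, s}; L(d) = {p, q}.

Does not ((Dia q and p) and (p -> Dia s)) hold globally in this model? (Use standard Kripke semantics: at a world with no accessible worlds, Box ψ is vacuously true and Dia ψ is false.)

Let φ = not ((Dia q and p) and (p -> Dia s)). Evaluate φ at each world:
  a (successors {b}): φ is true.
  b (successors ∅): φ is true.
  c (successors ∅): φ is true.
  d (successors {d}): φ is true.
For instance, at a:
  At a: (Dia q and p) and (p -> Dia s) is false, so not ((Dia q and p) and (p -> Dia s)) is true.
    At a: Dia q and p is true, p -> Dia s is false, so (Dia q and p) and (p -> Dia s) is false.
      At a: Dia q is true, p is true, so Dia q and p is true.
      At a: p is true, Dia s is false, so p -> Dia s is false.

Yes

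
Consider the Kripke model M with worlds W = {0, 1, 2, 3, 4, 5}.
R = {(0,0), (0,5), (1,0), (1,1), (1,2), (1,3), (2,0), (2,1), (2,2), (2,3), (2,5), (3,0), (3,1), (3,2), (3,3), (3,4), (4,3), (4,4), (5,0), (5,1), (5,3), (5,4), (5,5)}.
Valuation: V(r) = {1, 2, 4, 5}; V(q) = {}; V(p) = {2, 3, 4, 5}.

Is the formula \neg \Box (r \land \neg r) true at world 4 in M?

Yes

At 4: \Box (r \land \neg r) is false, so \neg \Box (r \land \neg r) is true.
  At 4: \Box (r \land \neg r) requires r \land \neg r at every successor {3, 4}.
    r \land \neg r fails at 3, so \Box (r \land \neg r) is false at 4.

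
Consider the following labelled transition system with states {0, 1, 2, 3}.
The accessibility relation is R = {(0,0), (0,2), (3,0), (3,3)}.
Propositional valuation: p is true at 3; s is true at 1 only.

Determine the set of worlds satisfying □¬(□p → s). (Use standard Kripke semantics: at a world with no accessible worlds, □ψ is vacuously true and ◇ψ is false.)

Let φ = □¬(□p → s). Evaluate φ at each world:
  0 (successors {0, 2}): φ is false.
  1 (successors ∅): φ is true.
  2 (successors ∅): φ is true.
  3 (successors {0, 3}): φ is false.
For instance, at 3:
  At 3: □¬(□p → s) requires ¬(□p → s) at every successor {0, 3}.
    ¬(□p → s) fails at 0, so □¬(□p → s) is false at 3.
      At 0: □p → s is true, so ¬(□p → s) is false.
Satisfying worlds: {1, 2}

1, 2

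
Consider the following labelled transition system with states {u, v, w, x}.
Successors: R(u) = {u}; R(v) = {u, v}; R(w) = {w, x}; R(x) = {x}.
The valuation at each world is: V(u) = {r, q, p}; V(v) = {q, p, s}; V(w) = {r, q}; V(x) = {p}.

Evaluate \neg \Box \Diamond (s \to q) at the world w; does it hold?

At w: \Box \Diamond (s \to q) is true, so \neg \Box \Diamond (s \to q) is false.
  At w: \Box \Diamond (s \to q) requires \Diamond (s \to q) at every successor {w, x}.
      At w: \Diamond (s \to q) requires s \to q at some successor in {w, x}.
        s \to q holds at w, so \Diamond (s \to q) is true at w.
      At x: \Diamond (s \to q) requires s \to q at some successor in {x}.
        s \to q holds at x, so \Diamond (s \to q) is true at x.
  So \Box \Diamond (s \to q) is true at w.

No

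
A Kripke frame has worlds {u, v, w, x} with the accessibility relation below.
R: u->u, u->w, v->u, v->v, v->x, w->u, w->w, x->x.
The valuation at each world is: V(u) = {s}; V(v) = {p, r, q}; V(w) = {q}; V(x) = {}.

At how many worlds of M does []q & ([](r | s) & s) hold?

0

Recall that []ψ holds at a world iff ψ holds at every accessible world, and <>ψ holds iff ψ holds at some accessible world.
Let φ = []q & ([](r | s) & s). Evaluate φ at each world:
  u (successors {u, w}): φ is false.
  v (successors {u, v, x}): φ is false.
  w (successors {u, w}): φ is false.
  x (successors {x}): φ is false.
For instance, at w:
  At w: []q is false, [](r | s) & s is false, so []q & ([](r | s) & s) is false.
    At w: []q requires q at every successor {u, w}.
      q fails at u, so []q is false at w.
    At w: [](r | s) is false, s is false, so [](r | s) & s is false.
      At w: [](r | s) requires r | s at every successor {u, w}.
        r | s fails at w, so [](r | s) is false at w.
Satisfying worlds: none.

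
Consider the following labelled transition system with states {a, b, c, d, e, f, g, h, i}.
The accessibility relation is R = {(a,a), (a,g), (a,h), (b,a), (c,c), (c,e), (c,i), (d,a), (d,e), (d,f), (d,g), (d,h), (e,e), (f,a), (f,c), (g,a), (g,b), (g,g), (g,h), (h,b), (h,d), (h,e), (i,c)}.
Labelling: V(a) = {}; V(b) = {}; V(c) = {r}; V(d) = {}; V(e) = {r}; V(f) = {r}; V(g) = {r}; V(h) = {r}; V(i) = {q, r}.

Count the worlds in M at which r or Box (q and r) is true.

Recall that Box ψ holds at a world iff ψ holds at every accessible world, and Dia ψ holds iff ψ holds at some accessible world.
Let φ = r or Box (q and r). Evaluate φ at each world:
  a (successors {a, g, h}): φ is false.
  b (successors {a}): φ is false.
  c (successors {c, e, i}): φ is true.
  d (successors {a, e, f, g, h}): φ is false.
  e (successors {e}): φ is true.
  f (successors {a, c}): φ is true.
  g (successors {a, b, g, h}): φ is true.
  h (successors {b, d, e}): φ is true.
  i (successors {c}): φ is true.
For instance, at a:
  At a: r is false, Box (q and r) is false, so r or Box (q and r) is false.
    At a: Box (q and r) requires q and r at every successor {a, g, h}.
      q and r fails at a, so Box (q and r) is false at a.
Satisfying worlds: {c, e, f, g, h, i}

6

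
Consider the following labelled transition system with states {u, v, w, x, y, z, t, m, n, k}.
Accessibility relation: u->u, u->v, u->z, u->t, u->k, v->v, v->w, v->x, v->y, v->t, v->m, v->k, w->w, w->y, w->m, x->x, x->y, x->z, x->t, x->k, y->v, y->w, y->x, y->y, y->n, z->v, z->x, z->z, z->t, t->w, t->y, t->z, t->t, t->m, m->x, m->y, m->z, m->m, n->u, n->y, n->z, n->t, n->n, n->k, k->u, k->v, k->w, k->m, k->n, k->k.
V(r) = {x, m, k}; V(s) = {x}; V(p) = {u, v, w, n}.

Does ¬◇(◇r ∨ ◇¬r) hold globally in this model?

Recall that ◇ψ holds at a world iff ψ holds at some accessible world.
Let φ = ¬◇(◇r ∨ ◇¬r). Evaluate φ at each world:
  u (successors {u, v, z, t, k}): φ is false.
  v (successors {v, w, x, y, t, m, k}): φ is false.
  w (successors {w, y, m}): φ is false.
  x (successors {x, y, z, t, k}): φ is false.
  y (successors {v, w, x, y, n}): φ is false.
  z (successors {v, x, z, t}): φ is false.
  t (successors {w, y, z, t, m}): φ is false.
  m (successors {x, y, z, m}): φ is false.
  n (successors {u, y, z, t, n, k}): φ is false.
  k (successors {u, v, w, m, n, k}): φ is false.
Detail at u (counterexample):
  At u: ◇(◇r ∨ ◇¬r) is true, so ¬◇(◇r ∨ ◇¬r) is false.
    At u: ◇(◇r ∨ ◇¬r) requires ◇r ∨ ◇¬r at some successor in {u, v, z, t, k}.
      ◇r ∨ ◇¬r holds at u, so ◇(◇r ∨ ◇¬r) is true at u.

No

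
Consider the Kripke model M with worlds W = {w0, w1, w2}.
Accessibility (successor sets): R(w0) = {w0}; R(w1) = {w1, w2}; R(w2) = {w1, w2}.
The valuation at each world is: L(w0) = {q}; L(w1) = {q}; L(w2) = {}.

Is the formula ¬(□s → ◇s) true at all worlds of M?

No

Let φ = ¬(□s → ◇s). Evaluate φ at each world:
  w0 (successors {w0}): φ is false.
  w1 (successors {w1, w2}): φ is false.
  w2 (successors {w1, w2}): φ is false.
Detail at w0 (counterexample):
  At w0: □s → ◇s is true, so ¬(□s → ◇s) is false.
    At w0: □s is false, ◇s is false, so □s → ◇s is true.
      At w0: □s requires s at every successor {w0}.
        s fails at w0, so □s is false at w0.
      At w0: ◇s requires s at some successor in {w0}.
        At w0: s is false.
      So ◇s is false at w0.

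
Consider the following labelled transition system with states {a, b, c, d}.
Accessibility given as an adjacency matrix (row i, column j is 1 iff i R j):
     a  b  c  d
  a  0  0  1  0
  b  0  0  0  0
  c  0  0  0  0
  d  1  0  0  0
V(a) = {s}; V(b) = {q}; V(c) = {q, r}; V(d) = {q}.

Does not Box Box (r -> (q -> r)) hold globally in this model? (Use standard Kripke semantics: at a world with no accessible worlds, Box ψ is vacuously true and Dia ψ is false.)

No

Let φ = not Box Box (r -> (q -> r)). Evaluate φ at each world:
  a (successors {c}): φ is false.
  b (successors ∅): φ is false.
  c (successors ∅): φ is false.
  d (successors {a}): φ is false.
Detail at a (counterexample):
  At a: Box Box (r -> (q -> r)) is true, so not Box Box (r -> (q -> r)) is false.
    At a: Box Box (r -> (q -> r)) requires Box (r -> (q -> r)) at every successor {c}.
      At c: Box (r -> (q -> r)) is true.
    So Box Box (r -> (q -> r)) is true at a.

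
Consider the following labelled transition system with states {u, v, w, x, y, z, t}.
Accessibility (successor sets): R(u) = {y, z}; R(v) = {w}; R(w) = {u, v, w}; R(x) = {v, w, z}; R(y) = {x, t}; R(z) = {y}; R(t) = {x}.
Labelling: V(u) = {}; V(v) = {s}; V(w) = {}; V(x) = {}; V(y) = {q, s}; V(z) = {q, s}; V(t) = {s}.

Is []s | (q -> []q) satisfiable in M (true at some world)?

Yes

Let φ = []s | (q -> []q). Evaluate φ at each world:
  u (successors {y, z}): φ is true.
  v (successors {w}): φ is true.
  w (successors {u, v, w}): φ is true.
  x (successors {v, w, z}): φ is true.
  y (successors {x, t}): φ is false.
  z (successors {y}): φ is true.
  t (successors {x}): φ is true.
Detail at u (witness):
  At u: []s is true, q -> []q is true, so []s | (q -> []q) is true.
    At u: []s requires s at every successor {y, z}.
      At y: s is true.
      At z: s is true.
    So []s is true at u.
    At u: q is false, []q is true, so q -> []q is true.
      At u: []q requires q at every successor {y, z}.
        At y: q is true.
        At z: q is true.
      So []q is true at u.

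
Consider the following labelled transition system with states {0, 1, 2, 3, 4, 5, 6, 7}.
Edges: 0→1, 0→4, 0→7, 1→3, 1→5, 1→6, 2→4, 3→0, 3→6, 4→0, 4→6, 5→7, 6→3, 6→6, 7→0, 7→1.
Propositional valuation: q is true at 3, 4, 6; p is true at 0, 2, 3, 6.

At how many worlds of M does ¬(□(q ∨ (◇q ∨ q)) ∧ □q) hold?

6

Let φ = ¬(□(q ∨ (◇q ∨ q)) ∧ □q). Evaluate φ at each world:
  0 (successors {1, 4, 7}): φ is true.
  1 (successors {3, 5, 6}): φ is true.
  2 (successors {4}): φ is false.
  3 (successors {0, 6}): φ is true.
  4 (successors {0, 6}): φ is true.
  5 (successors {7}): φ is true.
  6 (successors {3, 6}): φ is false.
  7 (successors {0, 1}): φ is true.
For instance, at 1:
  At 1: □(q ∨ (◇q ∨ q)) ∧ □q is false, so ¬(□(q ∨ (◇q ∨ q)) ∧ □q) is true.
    At 1: □(q ∨ (◇q ∨ q)) is false, □q is false, so □(q ∨ (◇q ∨ q)) ∧ □q is false.
      At 1: □(q ∨ (◇q ∨ q)) requires q ∨ (◇q ∨ q) at every successor {3, 5, 6}.
        q ∨ (◇q ∨ q) fails at 5, so □(q ∨ (◇q ∨ q)) is false at 1.
      At 1: □q requires q at every successor {3, 5, 6}.
        q fails at 5, so □q is false at 1.
Satisfying worlds: {0, 1, 3, 4, 5, 7}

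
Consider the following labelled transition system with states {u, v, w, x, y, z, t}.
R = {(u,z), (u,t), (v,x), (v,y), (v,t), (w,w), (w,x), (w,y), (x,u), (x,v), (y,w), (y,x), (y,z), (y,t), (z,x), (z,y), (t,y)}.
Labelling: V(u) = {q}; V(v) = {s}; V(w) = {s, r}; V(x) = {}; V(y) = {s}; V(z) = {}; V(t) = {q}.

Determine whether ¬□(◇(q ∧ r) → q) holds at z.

At z: □(◇(q ∧ r) → q) is true, so ¬□(◇(q ∧ r) → q) is false.
  At z: □(◇(q ∧ r) → q) requires ◇(q ∧ r) → q at every successor {x, y}.
      At x: ◇(q ∧ r) is false, q is false, so ◇(q ∧ r) → q is true.
      At y: ◇(q ∧ r) is false, q is false, so ◇(q ∧ r) → q is true.
  So □(◇(q ∧ r) → q) is true at z.

No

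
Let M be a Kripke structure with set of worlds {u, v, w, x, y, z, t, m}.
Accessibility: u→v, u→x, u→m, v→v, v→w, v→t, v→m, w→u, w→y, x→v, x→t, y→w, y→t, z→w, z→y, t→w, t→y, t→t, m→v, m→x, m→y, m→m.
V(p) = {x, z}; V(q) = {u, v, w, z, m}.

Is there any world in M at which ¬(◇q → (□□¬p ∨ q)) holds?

No

Recall that □ψ holds at a world iff ψ holds at every accessible world, and ◇ψ holds iff ψ holds at some accessible world.
Let φ = ¬(◇q → (□□¬p ∨ q)). Evaluate φ at each world:
  u (successors {v, x, m}): φ is false.
  v (successors {v, w, t, m}): φ is false.
  w (successors {u, y}): φ is false.
  x (successors {v, t}): φ is false.
  y (successors {w, t}): φ is false.
  z (successors {w, y}): φ is false.
  t (successors {w, y, t}): φ is false.
  m (successors {v, x, y, m}): φ is false.
For instance, at v:
  At v: ◇q → (□□¬p ∨ q) is true, so ¬(◇q → (□□¬p ∨ q)) is false.
    At v: ◇q is true, □□¬p ∨ q is true, so ◇q → (□□¬p ∨ q) is true.
      At v: ◇q requires q at some successor in {v, w, t, m}.
        q holds at v, so ◇q is true at v.
      At v: □□¬p is false, q is true, so □□¬p ∨ q is true.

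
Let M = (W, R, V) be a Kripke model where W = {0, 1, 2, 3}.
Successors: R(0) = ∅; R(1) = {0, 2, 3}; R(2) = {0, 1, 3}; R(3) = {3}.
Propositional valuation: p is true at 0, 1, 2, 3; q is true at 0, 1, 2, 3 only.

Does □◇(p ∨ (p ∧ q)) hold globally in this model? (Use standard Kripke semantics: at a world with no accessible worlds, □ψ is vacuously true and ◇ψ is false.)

Let φ = □◇(p ∨ (p ∧ q)). Evaluate φ at each world:
  0 (successors ∅): φ is true.
  1 (successors {0, 2, 3}): φ is false.
  2 (successors {0, 1, 3}): φ is false.
  3 (successors {3}): φ is true.
Detail at 1 (counterexample):
  At 1: □◇(p ∨ (p ∧ q)) requires ◇(p ∨ (p ∧ q)) at every successor {0, 2, 3}.
    ◇(p ∨ (p ∧ q)) fails at 0, so □◇(p ∨ (p ∧ q)) is false at 1.
      At 0: no accessible worlds, so ◇(p ∨ (p ∧ q)) is false.

No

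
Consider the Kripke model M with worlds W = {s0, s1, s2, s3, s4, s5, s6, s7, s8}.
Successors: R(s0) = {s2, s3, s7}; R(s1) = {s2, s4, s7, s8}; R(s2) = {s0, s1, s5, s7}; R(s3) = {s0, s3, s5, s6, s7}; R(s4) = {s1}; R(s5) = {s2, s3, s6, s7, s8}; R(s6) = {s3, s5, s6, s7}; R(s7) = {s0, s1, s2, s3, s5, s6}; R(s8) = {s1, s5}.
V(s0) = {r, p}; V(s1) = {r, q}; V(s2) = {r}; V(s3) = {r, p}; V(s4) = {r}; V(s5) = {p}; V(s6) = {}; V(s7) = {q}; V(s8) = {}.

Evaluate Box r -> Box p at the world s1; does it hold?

Yes

At s1: Box r is false, Box p is false, so Box r -> Box p is true.
  At s1: Box r requires r at every successor {s2, s4, s7, s8}.
    r fails at s7, so Box r is false at s1.
  At s1: Box p requires p at every successor {s2, s4, s7, s8}.
    p fails at s2, so Box p is false at s1.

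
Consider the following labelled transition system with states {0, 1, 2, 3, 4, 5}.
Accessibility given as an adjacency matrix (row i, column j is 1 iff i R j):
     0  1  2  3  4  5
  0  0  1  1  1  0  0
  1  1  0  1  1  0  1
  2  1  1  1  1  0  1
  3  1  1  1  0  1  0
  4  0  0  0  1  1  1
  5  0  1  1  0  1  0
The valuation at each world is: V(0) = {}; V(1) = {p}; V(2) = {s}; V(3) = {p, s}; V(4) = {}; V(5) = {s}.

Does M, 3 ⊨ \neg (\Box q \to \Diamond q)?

No

At 3: \Box q \to \Diamond q is true, so \neg (\Box q \to \Diamond q) is false.
  At 3: \Box q is false, \Diamond q is false, so \Box q \to \Diamond q is true.
    At 3: \Box q requires q at every successor {0, 1, 2, 4}.
      q fails at 0, so \Box q is false at 3.
    At 3: \Diamond q requires q at some successor in {0, 1, 2, 4}.
      At 0: q is false.
      At 1: q is false.
      At 2: q is false.
      At 4: q is false.
    So \Diamond q is false at 3.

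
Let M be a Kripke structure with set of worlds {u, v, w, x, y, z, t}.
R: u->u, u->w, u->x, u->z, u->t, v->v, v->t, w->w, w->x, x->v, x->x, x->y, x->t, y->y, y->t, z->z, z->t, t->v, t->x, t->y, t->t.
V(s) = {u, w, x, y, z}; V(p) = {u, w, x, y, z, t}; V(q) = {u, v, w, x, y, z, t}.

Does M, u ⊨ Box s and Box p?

Recall that Box ψ holds at a world iff ψ holds at every accessible world, and Dia ψ holds iff ψ holds at some accessible world.
At u: Box s is false, Box p is true, so Box s and Box p is false.
  At u: Box s requires s at every successor {u, w, x, z, t}.
    s fails at t, so Box s is false at u.
  At u: Box p requires p at every successor {u, w, x, z, t}.
    At u: p is true.
    At w: p is true.
    At x: p is true.
    At z: p is true.
    At t: p is true.
  So Box p is true at u.

No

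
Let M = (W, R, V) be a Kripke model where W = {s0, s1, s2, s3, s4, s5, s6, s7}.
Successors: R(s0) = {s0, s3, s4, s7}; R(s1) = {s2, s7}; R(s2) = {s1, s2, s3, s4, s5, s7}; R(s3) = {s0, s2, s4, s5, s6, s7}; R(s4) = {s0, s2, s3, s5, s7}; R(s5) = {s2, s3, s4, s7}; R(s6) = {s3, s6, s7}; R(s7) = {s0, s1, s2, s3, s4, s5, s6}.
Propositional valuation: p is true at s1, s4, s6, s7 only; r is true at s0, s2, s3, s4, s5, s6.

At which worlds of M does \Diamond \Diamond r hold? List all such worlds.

Recall that \Diamond ψ holds at a world iff ψ holds at some accessible world.
Let φ = \Diamond \Diamond r. Evaluate φ at each world:
  s0 (successors {s0, s3, s4, s7}): φ is true.
  s1 (successors {s2, s7}): φ is true.
  s2 (successors {s1, s2, s3, s4, s5, s7}): φ is true.
  s3 (successors {s0, s2, s4, s5, s6, s7}): φ is true.
  s4 (successors {s0, s2, s3, s5, s7}): φ is true.
  s5 (successors {s2, s3, s4, s7}): φ is true.
  s6 (successors {s3, s6, s7}): φ is true.
  s7 (successors {s0, s1, s2, s3, s4, s5, s6}): φ is true.
For instance, at s4:
  At s4: \Diamond \Diamond r requires \Diamond r at some successor in {s0, s2, s3, s5, s7}.
    \Diamond r holds at s0, so \Diamond \Diamond r is true at s4.
      At s0: \Diamond r requires r at some successor in {s0, s3, s4, s7}.
        r holds at s0, so \Diamond r is true at s0.
Satisfying worlds: {s0, s1, s2, s3, s4, s5, s6, s7}

s0, s1, s2, s3, s4, s5, s6, s7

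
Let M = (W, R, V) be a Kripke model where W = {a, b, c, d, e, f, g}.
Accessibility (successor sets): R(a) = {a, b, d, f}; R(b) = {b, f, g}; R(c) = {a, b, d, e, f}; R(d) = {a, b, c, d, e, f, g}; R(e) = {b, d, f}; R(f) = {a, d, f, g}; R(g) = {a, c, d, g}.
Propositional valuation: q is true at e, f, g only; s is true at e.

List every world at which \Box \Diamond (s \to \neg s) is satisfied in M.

Let φ = \Box \Diamond (s \to \neg s). Evaluate φ at each world:
  a (successors {a, b, d, f}): φ is true.
  b (successors {b, f, g}): φ is true.
  c (successors {a, b, d, e, f}): φ is true.
  d (successors {a, b, c, d, e, f, g}): φ is true.
  e (successors {b, d, f}): φ is true.
  f (successors {a, d, f, g}): φ is true.
  g (successors {a, c, d, g}): φ is true.
For instance, at f:
  At f: \Box \Diamond (s \to \neg s) requires \Diamond (s \to \neg s) at every successor {a, d, f, g}.
    At a: \Diamond (s \to \neg s) is true.
    At d: \Diamond (s \to \neg s) is true.
    At f: \Diamond (s \to \neg s) is true.
    At g: \Diamond (s \to \neg s) is true.
  So \Box \Diamond (s \to \neg s) is true at f.
Satisfying worlds: {a, b, c, d, e, f, g}

a, b, c, d, e, f, g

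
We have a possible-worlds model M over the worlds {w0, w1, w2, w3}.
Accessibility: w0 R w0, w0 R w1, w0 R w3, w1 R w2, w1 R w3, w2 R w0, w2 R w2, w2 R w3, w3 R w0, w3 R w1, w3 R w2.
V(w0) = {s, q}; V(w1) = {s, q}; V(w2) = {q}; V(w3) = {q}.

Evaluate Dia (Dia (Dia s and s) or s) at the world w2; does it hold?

Recall that Dia ψ holds at a world iff ψ holds at some accessible world.
At w2: Dia (Dia (Dia s and s) or s) requires Dia (Dia s and s) or s at some successor in {w0, w2, w3}.
  Dia (Dia s and s) or s holds at w0, so Dia (Dia (Dia s and s) or s) is true at w2.
    At w0: Dia (Dia s and s) is true, s is true, so Dia (Dia s and s) or s is true.
      At w0: Dia (Dia s and s) requires Dia s and s at some successor in {w0, w1, w3}.
        Dia s and s holds at w0, so Dia (Dia s and s) is true at w0.

Yes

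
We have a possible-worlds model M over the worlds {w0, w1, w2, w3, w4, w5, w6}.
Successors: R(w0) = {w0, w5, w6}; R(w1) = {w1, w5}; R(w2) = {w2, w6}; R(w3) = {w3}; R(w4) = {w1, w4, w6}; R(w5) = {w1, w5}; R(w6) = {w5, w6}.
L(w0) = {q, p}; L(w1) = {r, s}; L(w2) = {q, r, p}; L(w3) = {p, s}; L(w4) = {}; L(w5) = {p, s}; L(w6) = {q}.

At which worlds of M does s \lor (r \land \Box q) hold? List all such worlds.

w1, w2, w3, w5

Recall that \Box ψ holds at a world iff ψ holds at every accessible world, and \Diamond ψ holds iff ψ holds at some accessible world.
Let φ = s \lor (r \land \Box q). Evaluate φ at each world:
  w0 (successors {w0, w5, w6}): φ is false.
  w1 (successors {w1, w5}): φ is true.
  w2 (successors {w2, w6}): φ is true.
  w3 (successors {w3}): φ is true.
  w4 (successors {w1, w4, w6}): φ is false.
  w5 (successors {w1, w5}): φ is true.
  w6 (successors {w5, w6}): φ is false.
For instance, at w0:
  At w0: s is false, r \land \Box q is false, so s \lor (r \land \Box q) is false.
    At w0: r is false, \Box q is false, so r \land \Box q is false.
      At w0: \Box q requires q at every successor {w0, w5, w6}.
        q fails at w5, so \Box q is false at w0.
Satisfying worlds: {w1, w2, w3, w5}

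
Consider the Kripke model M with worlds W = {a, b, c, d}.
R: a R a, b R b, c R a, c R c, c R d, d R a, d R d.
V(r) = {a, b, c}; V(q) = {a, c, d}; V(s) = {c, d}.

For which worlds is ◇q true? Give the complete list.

a, c, d

Recall that ◇ψ holds at a world iff ψ holds at some accessible world.
Let φ = ◇q. Evaluate φ at each world:
  a (successors {a}): φ is true.
  b (successors {b}): φ is false.
  c (successors {a, c, d}): φ is true.
  d (successors {a, d}): φ is true.
For instance, at d:
  At d: ◇q requires q at some successor in {a, d}.
    q holds at a, so ◇q is true at d.
Satisfying worlds: {a, c, d}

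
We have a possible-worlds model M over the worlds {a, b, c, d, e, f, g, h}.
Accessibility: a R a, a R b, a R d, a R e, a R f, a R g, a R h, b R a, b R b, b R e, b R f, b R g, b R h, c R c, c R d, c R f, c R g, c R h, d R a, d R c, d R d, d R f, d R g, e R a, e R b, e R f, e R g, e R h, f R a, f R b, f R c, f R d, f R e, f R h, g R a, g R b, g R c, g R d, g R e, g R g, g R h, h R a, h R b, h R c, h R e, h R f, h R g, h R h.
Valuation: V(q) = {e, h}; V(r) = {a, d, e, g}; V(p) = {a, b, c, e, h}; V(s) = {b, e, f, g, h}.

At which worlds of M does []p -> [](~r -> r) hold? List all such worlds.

Let φ = []p -> [](~r -> r). Evaluate φ at each world:
  a (successors {a, b, d, e, f, g, h}): φ is true.
  b (successors {a, b, e, f, g, h}): φ is true.
  c (successors {c, d, f, g, h}): φ is true.
  d (successors {a, c, d, f, g}): φ is true.
  e (successors {a, b, f, g, h}): φ is true.
  f (successors {a, b, c, d, e, h}): φ is true.
  g (successors {a, b, c, d, e, g, h}): φ is true.
  h (successors {a, b, c, e, f, g, h}): φ is true.
For instance, at f:
  At f: []p is false, [](~r -> r) is false, so []p -> [](~r -> r) is true.
    At f: []p requires p at every successor {a, b, c, d, e, h}.
      p fails at d, so []p is false at f.
    At f: [](~r -> r) requires ~r -> r at every successor {a, b, c, d, e, h}.
      ~r -> r fails at b, so [](~r -> r) is false at f.
Satisfying worlds: {a, b, c, d, e, f, g, h}

a, b, c, d, e, f, g, h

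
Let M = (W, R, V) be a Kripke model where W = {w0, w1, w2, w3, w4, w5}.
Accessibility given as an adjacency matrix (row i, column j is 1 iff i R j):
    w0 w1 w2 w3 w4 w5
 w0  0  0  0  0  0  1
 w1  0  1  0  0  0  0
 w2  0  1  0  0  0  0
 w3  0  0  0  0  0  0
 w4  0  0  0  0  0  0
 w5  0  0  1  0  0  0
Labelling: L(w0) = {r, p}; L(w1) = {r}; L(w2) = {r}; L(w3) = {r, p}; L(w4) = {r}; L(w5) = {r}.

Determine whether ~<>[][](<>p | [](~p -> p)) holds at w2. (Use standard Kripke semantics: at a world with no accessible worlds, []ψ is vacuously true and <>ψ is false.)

Yes

At w2: <>[][](<>p | [](~p -> p)) is false, so ~<>[][](<>p | [](~p -> p)) is true.
  At w2: <>[][](<>p | [](~p -> p)) requires [][](<>p | [](~p -> p)) at some successor in {w1}.
    At w1: [][](<>p | [](~p -> p)) is false.
  So <>[][](<>p | [](~p -> p)) is false at w2.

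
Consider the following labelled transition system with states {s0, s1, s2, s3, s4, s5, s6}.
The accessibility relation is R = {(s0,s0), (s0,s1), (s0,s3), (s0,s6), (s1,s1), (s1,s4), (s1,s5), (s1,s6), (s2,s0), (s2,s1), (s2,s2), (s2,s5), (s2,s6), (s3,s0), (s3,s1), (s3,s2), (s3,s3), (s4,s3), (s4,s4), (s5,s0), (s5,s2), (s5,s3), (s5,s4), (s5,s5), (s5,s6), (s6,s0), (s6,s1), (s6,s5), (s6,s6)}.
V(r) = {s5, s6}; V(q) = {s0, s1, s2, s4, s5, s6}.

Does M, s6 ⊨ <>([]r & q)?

No

At s6: <>([]r & q) requires []r & q at some successor in {s0, s1, s5, s6}.
  At s0: []r & q is false.
  At s1: []r & q is false.
  At s5: []r & q is false.
  At s6: []r & q is false.
So <>([]r & q) is false at s6.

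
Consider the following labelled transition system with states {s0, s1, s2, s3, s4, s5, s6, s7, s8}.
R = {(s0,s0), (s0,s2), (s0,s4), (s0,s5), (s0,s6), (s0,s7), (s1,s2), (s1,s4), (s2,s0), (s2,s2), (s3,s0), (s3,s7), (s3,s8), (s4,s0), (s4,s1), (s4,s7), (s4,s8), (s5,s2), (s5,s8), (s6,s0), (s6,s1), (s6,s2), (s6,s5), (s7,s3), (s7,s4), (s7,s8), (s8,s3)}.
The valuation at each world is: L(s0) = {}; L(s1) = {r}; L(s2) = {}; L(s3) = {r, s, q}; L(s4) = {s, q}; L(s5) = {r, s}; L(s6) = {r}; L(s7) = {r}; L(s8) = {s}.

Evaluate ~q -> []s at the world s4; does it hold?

At s4: ~q is false, []s is false, so ~q -> []s is true.
  At s4: []s requires s at every successor {s0, s1, s7, s8}.
    s fails at s0, so []s is false at s4.

Yes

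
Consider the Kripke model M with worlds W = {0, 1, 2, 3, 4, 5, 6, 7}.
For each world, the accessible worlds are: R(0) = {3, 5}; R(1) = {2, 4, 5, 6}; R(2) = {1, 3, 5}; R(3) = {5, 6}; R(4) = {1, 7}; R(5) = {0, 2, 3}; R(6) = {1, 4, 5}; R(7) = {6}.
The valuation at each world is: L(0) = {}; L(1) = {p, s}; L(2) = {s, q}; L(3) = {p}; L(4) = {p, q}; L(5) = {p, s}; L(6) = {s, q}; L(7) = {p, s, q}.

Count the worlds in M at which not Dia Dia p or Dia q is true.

6

Let φ = not Dia Dia p or Dia q. Evaluate φ at each world:
  0 (successors {3, 5}): φ is false.
  1 (successors {2, 4, 5, 6}): φ is true.
  2 (successors {1, 3, 5}): φ is false.
  3 (successors {5, 6}): φ is true.
  4 (successors {1, 7}): φ is true.
  5 (successors {0, 2, 3}): φ is true.
  6 (successors {1, 4, 5}): φ is true.
  7 (successors {6}): φ is true.
For instance, at 2:
  At 2: not Dia Dia p is false, Dia q is false, so not Dia Dia p or Dia q is false.
    At 2: Dia Dia p is true, so not Dia Dia p is false.
      At 2: Dia Dia p requires Dia p at some successor in {1, 3, 5}.
        Dia p holds at 1, so Dia Dia p is true at 2.
    At 2: Dia q requires q at some successor in {1, 3, 5}.
      At 1: q is false.
      At 3: q is false.
      At 5: q is false.
    So Dia q is false at 2.
Satisfying worlds: {1, 3, 4, 5, 6, 7}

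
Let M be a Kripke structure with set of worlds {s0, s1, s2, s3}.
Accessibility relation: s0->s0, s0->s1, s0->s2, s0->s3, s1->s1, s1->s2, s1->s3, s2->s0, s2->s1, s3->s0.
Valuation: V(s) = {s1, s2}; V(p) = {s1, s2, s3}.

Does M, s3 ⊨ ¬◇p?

Yes

At s3: ◇p is false, so ¬◇p is true.
  At s3: ◇p requires p at some successor in {s0}.
    At s0: p is false.
  So ◇p is false at s3.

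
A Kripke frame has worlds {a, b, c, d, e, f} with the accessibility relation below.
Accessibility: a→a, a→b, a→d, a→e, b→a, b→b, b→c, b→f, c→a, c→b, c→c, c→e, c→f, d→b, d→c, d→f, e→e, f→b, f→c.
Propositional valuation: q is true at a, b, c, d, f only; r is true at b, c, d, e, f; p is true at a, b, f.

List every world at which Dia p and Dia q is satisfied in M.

Let φ = Dia p and Dia q. Evaluate φ at each world:
  a (successors {a, b, d, e}): φ is true.
  b (successors {a, b, c, f}): φ is true.
  c (successors {a, b, c, e, f}): φ is true.
  d (successors {b, c, f}): φ is true.
  e (successors {e}): φ is false.
  f (successors {b, c}): φ is true.
For instance, at a:
  At a: Dia p is true, Dia q is true, so Dia p and Dia q is true.
    At a: Dia p requires p at some successor in {a, b, d, e}.
      p holds at a, so Dia p is true at a.
    At a: Dia q requires q at some successor in {a, b, d, e}.
      q holds at a, so Dia q is true at a.
Satisfying worlds: {a, b, c, d, f}

a, b, c, d, f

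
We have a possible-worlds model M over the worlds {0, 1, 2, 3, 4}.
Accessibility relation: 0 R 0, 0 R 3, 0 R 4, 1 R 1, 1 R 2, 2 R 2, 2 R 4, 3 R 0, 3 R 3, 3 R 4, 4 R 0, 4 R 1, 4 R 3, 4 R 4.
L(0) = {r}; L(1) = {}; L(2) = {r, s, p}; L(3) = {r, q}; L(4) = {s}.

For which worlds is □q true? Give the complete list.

Let φ = □q. Evaluate φ at each world:
  0 (successors {0, 3, 4}): φ is false.
  1 (successors {1, 2}): φ is false.
  2 (successors {2, 4}): φ is false.
  3 (successors {0, 3, 4}): φ is false.
  4 (successors {0, 1, 3, 4}): φ is false.
For instance, at 4:
  At 4: □q requires q at every successor {0, 1, 3, 4}.
    q fails at 0, so □q is false at 4.
Satisfying worlds: none.

none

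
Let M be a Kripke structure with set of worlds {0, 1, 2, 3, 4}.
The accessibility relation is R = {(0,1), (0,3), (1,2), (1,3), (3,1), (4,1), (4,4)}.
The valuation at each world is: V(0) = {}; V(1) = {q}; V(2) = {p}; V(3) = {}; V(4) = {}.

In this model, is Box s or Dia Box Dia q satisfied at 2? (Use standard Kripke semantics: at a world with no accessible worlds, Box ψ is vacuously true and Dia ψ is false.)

Recall that Box ψ holds at a world iff ψ holds at every accessible world, and Dia ψ holds iff ψ holds at some accessible world.
At 2: Box s is true, Dia Box Dia q is false, so Box s or Dia Box Dia q is true.
  At 2: no accessible worlds, so Box s holds vacuously.
  At 2: no accessible worlds, so Dia Box Dia q is false.

Yes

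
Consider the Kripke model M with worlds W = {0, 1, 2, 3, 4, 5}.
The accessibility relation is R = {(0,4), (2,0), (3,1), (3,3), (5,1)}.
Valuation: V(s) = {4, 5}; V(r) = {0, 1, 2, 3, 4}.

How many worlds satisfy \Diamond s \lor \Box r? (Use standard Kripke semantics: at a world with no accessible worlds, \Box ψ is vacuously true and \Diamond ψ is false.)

Let φ = \Diamond s \lor \Box r. Evaluate φ at each world:
  0 (successors {4}): φ is true.
  1 (successors ∅): φ is true.
  2 (successors {0}): φ is true.
  3 (successors {1, 3}): φ is true.
  4 (successors ∅): φ is true.
  5 (successors {1}): φ is true.
For instance, at 2:
  At 2: \Diamond s is false, \Box r is true, so \Diamond s \lor \Box r is true.
    At 2: \Diamond s requires s at some successor in {0}.
      At 0: s is false.
    So \Diamond s is false at 2.
    At 2: \Box r requires r at every successor {0}.
      At 0: r is true.
    So \Box r is true at 2.
Satisfying worlds: {0, 1, 2, 3, 4, 5}

6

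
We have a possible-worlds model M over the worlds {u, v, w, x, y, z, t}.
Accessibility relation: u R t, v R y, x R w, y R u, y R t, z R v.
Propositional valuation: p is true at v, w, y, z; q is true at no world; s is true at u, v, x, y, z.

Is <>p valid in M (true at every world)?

Let φ = <>p. Evaluate φ at each world:
  u (successors {t}): φ is false.
  v (successors {y}): φ is true.
  w (successors ∅): φ is false.
  x (successors {w}): φ is true.
  y (successors {u, t}): φ is false.
  z (successors {v}): φ is true.
  t (successors ∅): φ is false.
Detail at u (counterexample):
  At u: <>p requires p at some successor in {t}.
    At t: p is false.
  So <>p is false at u.

No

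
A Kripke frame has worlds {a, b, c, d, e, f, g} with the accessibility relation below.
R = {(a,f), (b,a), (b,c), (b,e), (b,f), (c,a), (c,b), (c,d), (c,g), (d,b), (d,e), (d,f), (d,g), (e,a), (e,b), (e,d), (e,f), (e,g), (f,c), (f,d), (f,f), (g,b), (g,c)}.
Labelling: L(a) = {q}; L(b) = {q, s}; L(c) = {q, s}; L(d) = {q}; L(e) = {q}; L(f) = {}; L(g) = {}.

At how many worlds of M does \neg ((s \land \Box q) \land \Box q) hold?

Let φ = \neg ((s \land \Box q) \land \Box q). Evaluate φ at each world:
  a (successors {f}): φ is true.
  b (successors {a, c, e, f}): φ is true.
  c (successors {a, b, d, g}): φ is true.
  d (successors {b, e, f, g}): φ is true.
  e (successors {a, b, d, f, g}): φ is true.
  f (successors {c, d, f}): φ is true.
  g (successors {b, c}): φ is true.
For instance, at a:
  At a: (s \land \Box q) \land \Box q is false, so \neg ((s \land \Box q) \land \Box q) is true.
    At a: s \land \Box q is false, \Box q is false, so (s \land \Box q) \land \Box q is false.
      At a: s is false, \Box q is false, so s \land \Box q is false.
      At a: \Box q requires q at every successor {f}.
        q fails at f, so \Box q is false at a.
Satisfying worlds: {a, b, c, d, e, f, g}

7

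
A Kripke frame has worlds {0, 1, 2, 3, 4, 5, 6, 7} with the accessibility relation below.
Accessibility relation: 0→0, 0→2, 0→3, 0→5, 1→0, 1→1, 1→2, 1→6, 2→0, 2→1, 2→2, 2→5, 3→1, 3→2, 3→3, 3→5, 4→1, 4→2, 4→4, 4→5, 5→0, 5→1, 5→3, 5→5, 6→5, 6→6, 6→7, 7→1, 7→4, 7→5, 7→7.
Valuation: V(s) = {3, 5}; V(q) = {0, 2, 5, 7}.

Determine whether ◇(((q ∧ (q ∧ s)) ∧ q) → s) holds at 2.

Yes

At 2: ◇(((q ∧ (q ∧ s)) ∧ q) → s) requires ((q ∧ (q ∧ s)) ∧ q) → s at some successor in {0, 1, 2, 5}.
  ((q ∧ (q ∧ s)) ∧ q) → s holds at 0, so ◇(((q ∧ (q ∧ s)) ∧ q) → s) is true at 2.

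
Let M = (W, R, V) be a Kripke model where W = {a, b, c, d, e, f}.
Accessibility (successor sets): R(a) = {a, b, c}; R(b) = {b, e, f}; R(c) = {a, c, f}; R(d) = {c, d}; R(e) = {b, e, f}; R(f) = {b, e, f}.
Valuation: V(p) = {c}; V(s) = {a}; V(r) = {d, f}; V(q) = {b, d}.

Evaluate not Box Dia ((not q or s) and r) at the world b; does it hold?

No

At b: Box Dia ((not q or s) and r) is true, so not Box Dia ((not q or s) and r) is false.
  At b: Box Dia ((not q or s) and r) requires Dia ((not q or s) and r) at every successor {b, e, f}.
      At b: Dia ((not q or s) and r) requires (not q or s) and r at some successor in {b, e, f}.
        (not q or s) and r holds at f, so Dia ((not q or s) and r) is true at b.
      At e: Dia ((not q or s) and r) requires (not q or s) and r at some successor in {b, e, f}.
        (not q or s) and r holds at f, so Dia ((not q or s) and r) is true at e.
      At f: Dia ((not q or s) and r) requires (not q or s) and r at some successor in {b, e, f}.
        (not q or s) and r holds at f, so Dia ((not q or s) and r) is true at f.
  So Box Dia ((not q or s) and r) is true at b.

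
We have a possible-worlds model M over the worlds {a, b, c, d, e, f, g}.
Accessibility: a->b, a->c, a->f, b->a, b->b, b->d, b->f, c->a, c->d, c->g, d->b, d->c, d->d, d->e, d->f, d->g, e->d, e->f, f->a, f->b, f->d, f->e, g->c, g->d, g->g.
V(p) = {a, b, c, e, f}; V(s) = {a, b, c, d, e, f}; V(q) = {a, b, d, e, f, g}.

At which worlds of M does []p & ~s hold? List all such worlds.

Let φ = []p & ~s. Evaluate φ at each world:
  a (successors {b, c, f}): φ is false.
  b (successors {a, b, d, f}): φ is false.
  c (successors {a, d, g}): φ is false.
  d (successors {b, c, d, e, f, g}): φ is false.
  e (successors {d, f}): φ is false.
  f (successors {a, b, d, e}): φ is false.
  g (successors {c, d, g}): φ is false.
For instance, at d:
  At d: []p is false, ~s is false, so []p & ~s is false.
    At d: []p requires p at every successor {b, c, d, e, f, g}.
      p fails at d, so []p is false at d.
Satisfying worlds: none.

none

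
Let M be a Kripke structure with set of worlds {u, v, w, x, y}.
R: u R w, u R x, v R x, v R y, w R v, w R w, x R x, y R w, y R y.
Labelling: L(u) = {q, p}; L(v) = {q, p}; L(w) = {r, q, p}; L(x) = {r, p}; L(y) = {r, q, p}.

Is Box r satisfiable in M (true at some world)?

Recall that Box ψ holds at a world iff ψ holds at every accessible world, and Dia ψ holds iff ψ holds at some accessible world.
Let φ = Box r. Evaluate φ at each world:
  u (successors {w, x}): φ is true.
  v (successors {x, y}): φ is true.
  w (successors {v, w}): φ is false.
  x (successors {x}): φ is true.
  y (successors {w, y}): φ is true.
Detail at u (witness):
  At u: Box r requires r at every successor {w, x}.
    At w: r is true.
    At x: r is true.
  So Box r is true at u.

Yes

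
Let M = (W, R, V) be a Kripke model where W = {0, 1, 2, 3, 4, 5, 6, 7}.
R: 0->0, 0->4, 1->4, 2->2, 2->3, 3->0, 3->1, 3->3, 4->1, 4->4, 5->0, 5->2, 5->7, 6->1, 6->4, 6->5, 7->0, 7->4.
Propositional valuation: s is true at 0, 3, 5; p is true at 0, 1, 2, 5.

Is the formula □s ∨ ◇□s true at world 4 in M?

No

Recall that □ψ holds at a world iff ψ holds at every accessible world, and ◇ψ holds iff ψ holds at some accessible world.
At 4: □s is false, ◇□s is false, so □s ∨ ◇□s is false.
  At 4: □s requires s at every successor {1, 4}.
    s fails at 1, so □s is false at 4.
  At 4: ◇□s requires □s at some successor in {1, 4}.
    At 1: □s is false.
    At 4: □s is false.
  So ◇□s is false at 4.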